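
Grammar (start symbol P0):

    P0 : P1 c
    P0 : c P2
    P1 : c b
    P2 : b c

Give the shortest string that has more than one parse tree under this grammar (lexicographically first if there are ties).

c b c

length 3: c b c has 2 parse trees

Two derivations of c b c:
  P0 ⇒ P1 c ⇒ c b c
  P0 ⇒ c P2 ⇒ c b c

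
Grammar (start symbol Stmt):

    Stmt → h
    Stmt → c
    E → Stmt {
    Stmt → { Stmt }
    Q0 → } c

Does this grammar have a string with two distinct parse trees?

(Q0, E are unreachable from Stmt, so their rules don't affect L(Stmt).) Each string is a nest of matched brackets around a single atom. An opening bracket forces the recursive rule; an atom forces the base rule.

Unambiguous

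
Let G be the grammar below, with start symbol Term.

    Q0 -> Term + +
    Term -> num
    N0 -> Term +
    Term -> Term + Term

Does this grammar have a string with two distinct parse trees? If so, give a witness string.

Ambiguous

Witness: num + num + num

Derivation 1: Term ⇒ Term + Term ⇒ num + Term ⇒ num + Term + Term ⇒ num + num + Term ⇒ num + num + num
Derivation 2: Term ⇒ Term + Term ⇒ Term + Term + Term ⇒ num + Term + Term ⇒ num + num + Term ⇒ num + num + num

Two distinct leftmost derivations for the same string.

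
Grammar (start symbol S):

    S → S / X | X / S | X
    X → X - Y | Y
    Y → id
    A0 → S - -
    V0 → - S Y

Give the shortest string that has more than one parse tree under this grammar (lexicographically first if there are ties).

length 1: no string has ≥2 trees
length 3: id / id has 2 parse trees

Two derivations of id / id:
  S ⇒ S / X ⇒ X / X ⇒ Y / X ⇒ id / X ⇒ id / Y ⇒ id / id
  S ⇒ X / S ⇒ Y / S ⇒ id / S ⇒ id / X ⇒ id / Y ⇒ id / id

id / id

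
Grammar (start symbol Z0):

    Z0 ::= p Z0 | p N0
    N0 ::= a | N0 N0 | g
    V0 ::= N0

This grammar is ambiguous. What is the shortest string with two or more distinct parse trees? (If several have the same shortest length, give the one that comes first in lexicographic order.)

length 2: no string has ≥2 trees
length 3: no string has ≥2 trees
length 4: p a a a has 2 parse trees

Two derivations of p a a a:
  Z0 ⇒ p N0 ⇒ p N0 N0 ⇒ p a N0 ⇒ p a N0 N0 ⇒ p a a N0 ⇒ p a a a
  Z0 ⇒ p N0 ⇒ p N0 N0 ⇒ p N0 N0 N0 ⇒ p a N0 N0 ⇒ p a a N0 ⇒ p a a a

p a a a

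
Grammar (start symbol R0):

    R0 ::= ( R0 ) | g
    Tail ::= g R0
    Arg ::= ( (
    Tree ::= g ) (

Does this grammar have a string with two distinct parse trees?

Only R0 is reachable from R0; ignoring the rest: L(R0) is { openⁿ atom closeⁿ : n ≥ 0 }. The bracket depth fixes n, and the derivation is forced at every step.

Unambiguous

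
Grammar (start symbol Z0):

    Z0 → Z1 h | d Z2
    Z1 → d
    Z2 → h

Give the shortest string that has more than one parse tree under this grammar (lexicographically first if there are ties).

length 2: d h has 2 parse trees

Two derivations of d h:
  Z0 ⇒ Z1 h ⇒ d h
  Z0 ⇒ d Z2 ⇒ d h

d h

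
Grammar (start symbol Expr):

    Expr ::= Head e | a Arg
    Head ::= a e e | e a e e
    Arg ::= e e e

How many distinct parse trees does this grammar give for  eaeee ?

1

Parse trees for eaeee:
  [Expr [Head e a e e] e]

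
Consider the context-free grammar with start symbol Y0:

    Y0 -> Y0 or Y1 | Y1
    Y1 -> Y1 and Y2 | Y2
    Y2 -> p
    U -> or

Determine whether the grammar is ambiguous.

Only Y0, Y1, Y2 are reachable from Y0; ignoring the rest: The grammar is stratified — Y0 handles 'or' (left-recursive), Y1 handles 'and', Y2 atoms. Each operator has a fixed associativity and precedence level, so every string has one parse.

Unambiguous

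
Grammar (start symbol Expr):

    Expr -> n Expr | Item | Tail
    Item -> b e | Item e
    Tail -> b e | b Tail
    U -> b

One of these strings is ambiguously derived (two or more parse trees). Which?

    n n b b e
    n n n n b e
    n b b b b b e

n n b b e: 1 tree
n n n n b e: 2 trees
n b b b b b e: 1 tree

n n n n b e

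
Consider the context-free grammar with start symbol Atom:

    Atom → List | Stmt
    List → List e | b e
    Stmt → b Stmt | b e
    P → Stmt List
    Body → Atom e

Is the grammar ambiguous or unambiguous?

Witness: b e

Derivation 1: Atom ⇒ List ⇒ b e
Derivation 2: Atom ⇒ Stmt ⇒ b e

Two distinct leftmost derivations for the same string.

Ambiguous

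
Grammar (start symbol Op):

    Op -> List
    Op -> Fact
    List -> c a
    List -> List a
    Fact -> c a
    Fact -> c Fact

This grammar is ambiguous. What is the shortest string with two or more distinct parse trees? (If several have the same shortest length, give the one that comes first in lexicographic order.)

c a

length 2: c a has 2 parse trees

Two derivations of c a:
  Op ⇒ List ⇒ c a
  Op ⇒ Fact ⇒ c a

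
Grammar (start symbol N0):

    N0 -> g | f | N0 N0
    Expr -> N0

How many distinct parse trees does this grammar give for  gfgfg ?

Parse trees for gfgfg (showing first 6 of 14):
  [N0 [N0 g] [N0 [N0 f] [N0 [N0 g] [N0 [N0 f] [N0 g]]]]]
  [N0 [N0 g] [N0 [N0 f] [N0 [N0 [N0 g] [N0 f]] [N0 g]]]]
  [N0 [N0 g] [N0 [N0 [N0 f] [N0 g]] [N0 [N0 f] [N0 g]]]]
  [N0 [N0 g] [N0 [N0 [N0 f] [N0 [N0 g] [N0 f]]] [N0 g]]]
  [N0 [N0 g] [N0 [N0 [N0 [N0 f] [N0 g]] [N0 f]] [N0 g]]]
  [N0 [N0 [N0 g] [N0 f]] [N0 [N0 g] [N0 [N0 f] [N0 g]]]]

14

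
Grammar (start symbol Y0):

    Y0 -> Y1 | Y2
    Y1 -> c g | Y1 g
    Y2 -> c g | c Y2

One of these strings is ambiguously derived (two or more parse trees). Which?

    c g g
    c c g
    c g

c g g: 1 tree
c c g: 1 tree
c g: 2 trees

c g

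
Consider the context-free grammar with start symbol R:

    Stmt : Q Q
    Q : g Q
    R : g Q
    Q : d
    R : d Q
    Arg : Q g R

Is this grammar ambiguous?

Unambiguous

(Arg, Stmt are unreachable from R, so their rules don't affect L(R).) Each reachable nonterminal has at most one production per leading terminal, and all productions are right-linear; the derivation is determined token-by-token.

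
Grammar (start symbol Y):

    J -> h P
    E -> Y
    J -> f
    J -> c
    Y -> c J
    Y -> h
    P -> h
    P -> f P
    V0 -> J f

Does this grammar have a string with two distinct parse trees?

(V0, E are unreachable from Y, so their rules don't affect L(Y).) Restricted to the reachable nonterminals, every rule has the form A → t or A → t B, and no two rules for the same A share a first terminal. The grammar encodes a DFA — one run per string.

Unambiguous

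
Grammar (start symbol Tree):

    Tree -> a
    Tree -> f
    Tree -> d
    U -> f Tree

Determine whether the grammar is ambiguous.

(U is unreachable from Tree, so its rules don't affect L(Tree).) Restricted to the reachable nonterminals, every rule has the form A → t or A → t B, and no two rules for the same A share a first terminal. The grammar encodes a DFA — one run per string.

Unambiguous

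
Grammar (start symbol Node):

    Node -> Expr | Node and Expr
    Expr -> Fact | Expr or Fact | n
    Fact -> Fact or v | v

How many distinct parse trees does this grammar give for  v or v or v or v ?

8

Parse trees for v or v or v or v:
  [Node [Expr [Fact [Fact [Fact [Fact v] or v] or v] or v]]]
  [Node [Expr [Expr [Fact v]] or [Fact [Fact [Fact v] or v] or v]]]
  [Node [Expr [Expr [Fact [Fact v] or v]] or [Fact [Fact v] or v]]]
  [Node [Expr [Expr [Expr [Fact v]] or [Fact v]] or [Fact [Fact v] or v]]]
  [Node [Expr [Expr [Fact [Fact [Fact v] or v] or v]] or [Fact v]]]
  [Node [Expr [Expr [Expr [Fact v]] or [Fact [Fact v] or v]] or [Fact v]]]
  [Node [Expr [Expr [Expr [Fact [Fact v] or v]] or [Fact v]] or [Fact v]]]
  [Node [Expr [Expr [Expr [Expr [Fact v]] or [Fact v]] or [Fact v]] or [Fact v]]]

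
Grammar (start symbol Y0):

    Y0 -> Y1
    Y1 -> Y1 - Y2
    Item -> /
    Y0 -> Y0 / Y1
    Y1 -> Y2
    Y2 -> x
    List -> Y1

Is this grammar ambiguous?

Only Y0, Y1, Y2 are reachable from Y0; ignoring the rest: This is a standard precedence ladder (Y0 over Y1 over Y2), with each level left-recursive on its own operator ('/' at Y0, '-' at Y1). That structure is LR(1), hence unambiguous.

Unambiguous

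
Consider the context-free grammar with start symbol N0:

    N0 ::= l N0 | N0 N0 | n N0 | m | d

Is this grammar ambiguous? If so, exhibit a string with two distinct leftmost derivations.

Witness: d d d

Derivation 1: N0 ⇒ N0 N0 ⇒ N0 N0 N0 ⇒ d N0 N0 ⇒ d d N0 ⇒ d d d
Derivation 2: N0 ⇒ N0 N0 ⇒ d N0 ⇒ d N0 N0 ⇒ d d N0 ⇒ d d d

Two distinct leftmost derivations for the same string.

Ambiguous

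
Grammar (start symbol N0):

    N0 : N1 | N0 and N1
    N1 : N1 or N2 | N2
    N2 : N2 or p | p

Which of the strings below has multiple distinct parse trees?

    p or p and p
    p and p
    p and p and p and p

p or p and p

p or p and p: 2 trees
p and p: 1 tree
p and p and p and p: 1 tree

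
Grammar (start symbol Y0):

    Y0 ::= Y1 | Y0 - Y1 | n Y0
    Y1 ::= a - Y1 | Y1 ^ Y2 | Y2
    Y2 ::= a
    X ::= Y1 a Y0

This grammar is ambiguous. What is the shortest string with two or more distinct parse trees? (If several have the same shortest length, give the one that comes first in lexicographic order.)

a - a

length 1: no string has ≥2 trees
length 2: no string has ≥2 trees
length 3: a - a has 2 parse trees

Two derivations of a - a:
  Y0 ⇒ Y1 ⇒ a - Y1 ⇒ a - Y2 ⇒ a - a
  Y0 ⇒ Y0 - Y1 ⇒ Y1 - Y1 ⇒ Y2 - Y1 ⇒ a - Y1 ⇒ a - Y2 ⇒ a - a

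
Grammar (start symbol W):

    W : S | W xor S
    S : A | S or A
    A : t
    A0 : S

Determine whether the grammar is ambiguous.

(A0 is unreachable from W, so its rules don't affect L(W).) W → W xor S | S  ;  S → S or A | A  — a left-associative chain with A at the bottom. Each string factors uniquely by precedence.

Unambiguous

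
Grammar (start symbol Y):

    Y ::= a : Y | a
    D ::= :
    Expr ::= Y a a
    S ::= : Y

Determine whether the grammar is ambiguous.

Only Y is reachable from Y; ignoring the rest: The reachable grammar is A → atom sep A | atom. Each atom is followed by either the separator (recurse) or end-of-string (stop) — no choice point.

Unambiguous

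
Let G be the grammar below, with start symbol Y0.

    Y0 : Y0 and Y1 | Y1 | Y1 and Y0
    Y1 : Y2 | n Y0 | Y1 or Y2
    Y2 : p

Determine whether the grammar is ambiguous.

Ambiguous

Witness: p and p

Derivation 1: Y0 ⇒ Y0 and Y1 ⇒ Y1 and Y1 ⇒ Y2 and Y1 ⇒ p and Y1 ⇒ p and Y2 ⇒ p and p
Derivation 2: Y0 ⇒ Y1 and Y0 ⇒ Y2 and Y0 ⇒ p and Y0 ⇒ p and Y1 ⇒ p and Y2 ⇒ p and p

Two distinct leftmost derivations for the same string.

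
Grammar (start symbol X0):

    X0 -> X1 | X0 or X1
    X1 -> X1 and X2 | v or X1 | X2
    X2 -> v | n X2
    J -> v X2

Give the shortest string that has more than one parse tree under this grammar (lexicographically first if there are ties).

v or v

length 1: no string has ≥2 trees
length 2: no string has ≥2 trees
length 3: v or v has 2 parse trees

Two derivations of v or v:
  X0 ⇒ X1 ⇒ v or X1 ⇒ v or X2 ⇒ v or v
  X0 ⇒ X0 or X1 ⇒ X1 or X1 ⇒ X2 or X1 ⇒ v or X1 ⇒ v or X2 ⇒ v or v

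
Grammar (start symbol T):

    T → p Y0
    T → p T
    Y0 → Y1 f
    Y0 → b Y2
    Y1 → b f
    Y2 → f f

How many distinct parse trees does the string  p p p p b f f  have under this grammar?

Parse trees for p p p p b f f:
  [T p [T p [T p [T p [Y0 [Y1 b f] f]]]]]
  [T p [T p [T p [T p [Y0 b [Y2 f f]]]]]]

2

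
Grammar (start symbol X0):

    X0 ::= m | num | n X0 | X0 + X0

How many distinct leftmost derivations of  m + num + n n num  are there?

2

Parse trees for m + num + n n num:
  [X0 [X0 m] + [X0 [X0 num] + [X0 n [X0 n [X0 num]]]]]
  [X0 [X0 [X0 m] + [X0 num]] + [X0 n [X0 n [X0 num]]]]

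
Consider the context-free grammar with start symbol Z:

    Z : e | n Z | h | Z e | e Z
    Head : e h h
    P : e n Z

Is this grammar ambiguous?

Ambiguous

Witness: e e

Derivation 1: Z ⇒ Z e ⇒ e e
Derivation 2: Z ⇒ e Z ⇒ e e

Two distinct leftmost derivations for the same string.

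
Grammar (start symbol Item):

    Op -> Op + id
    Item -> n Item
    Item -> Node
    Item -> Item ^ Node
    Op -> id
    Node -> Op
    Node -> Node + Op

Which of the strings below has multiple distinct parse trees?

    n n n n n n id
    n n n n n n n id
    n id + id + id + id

n n n n n n id: 1 tree
n n n n n n n id: 1 tree
n id + id + id + id: 8 trees

n id + id + id + id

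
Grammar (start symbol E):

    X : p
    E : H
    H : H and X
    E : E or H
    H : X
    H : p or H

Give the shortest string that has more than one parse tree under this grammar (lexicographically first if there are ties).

p or p

length 1: no string has ≥2 trees
length 3: p or p has 2 parse trees

Two derivations of p or p:
  E ⇒ H ⇒ p or H ⇒ p or X ⇒ p or p
  E ⇒ E or H ⇒ H or H ⇒ X or H ⇒ p or H ⇒ p or X ⇒ p or p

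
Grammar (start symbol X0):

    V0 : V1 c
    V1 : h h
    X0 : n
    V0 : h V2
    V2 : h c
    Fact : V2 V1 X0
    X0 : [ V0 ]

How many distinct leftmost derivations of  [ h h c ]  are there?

2

Parse trees for [ h h c ]:
  [X0 [ [V0 [V1 h h] c] ]]
  [X0 [ [V0 h [V2 h c]] ]]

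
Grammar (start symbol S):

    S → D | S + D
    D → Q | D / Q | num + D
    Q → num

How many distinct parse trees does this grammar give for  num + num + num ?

4

Parse trees for num + num + num:
  [S [D num + [D num + [D [Q num]]]]]
  [S [S [D [Q num]]] + [D num + [D [Q num]]]]
  [S [S [D num + [D [Q num]]]] + [D [Q num]]]
  [S [S [S [D [Q num]]] + [D [Q num]]] + [D [Q num]]]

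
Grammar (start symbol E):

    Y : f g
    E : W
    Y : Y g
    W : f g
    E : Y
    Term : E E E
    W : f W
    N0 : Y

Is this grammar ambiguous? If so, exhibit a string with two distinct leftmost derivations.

Ambiguous

Witness: f g

Derivation 1: E ⇒ W ⇒ f g
Derivation 2: E ⇒ Y ⇒ f g

Two distinct leftmost derivations for the same string.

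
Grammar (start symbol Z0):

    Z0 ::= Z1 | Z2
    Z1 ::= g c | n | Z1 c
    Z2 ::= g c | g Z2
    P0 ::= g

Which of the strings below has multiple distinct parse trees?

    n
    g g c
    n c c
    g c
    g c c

n: 1 tree
g g c: 1 tree
n c c: 1 tree
g c: 2 trees
g c c: 1 tree

g c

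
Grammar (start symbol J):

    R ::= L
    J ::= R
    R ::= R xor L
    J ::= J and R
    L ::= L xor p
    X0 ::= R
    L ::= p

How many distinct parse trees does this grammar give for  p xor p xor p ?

Parse trees for p xor p xor p:
  [J [R [L [L [L p] xor p] xor p]]]
  [J [R [R [L p]] xor [L [L p] xor p]]]
  [J [R [R [L [L p] xor p]] xor [L p]]]
  [J [R [R [R [L p]] xor [L p]] xor [L p]]]

4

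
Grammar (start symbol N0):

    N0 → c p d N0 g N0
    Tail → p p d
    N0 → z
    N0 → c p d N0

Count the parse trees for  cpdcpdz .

Parse trees for cpdcpdz:
  [N0 c p d [N0 c p d [N0 z]]]

1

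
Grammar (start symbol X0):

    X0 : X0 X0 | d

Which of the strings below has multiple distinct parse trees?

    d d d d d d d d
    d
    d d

d d d d d d d d: 429 trees
d: 1 tree
d d: 1 tree

d d d d d d d d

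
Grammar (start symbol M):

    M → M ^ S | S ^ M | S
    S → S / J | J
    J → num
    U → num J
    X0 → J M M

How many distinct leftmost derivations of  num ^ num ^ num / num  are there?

4

Parse trees for num ^ num ^ num / num:
  [M [M [M [S [J num]]] ^ [S [J num]]] ^ [S [S [J num]] / [J num]]]
  [M [M [S [J num]] ^ [M [S [J num]]]] ^ [S [S [J num]] / [J num]]]
  [M [S [J num]] ^ [M [M [S [J num]]] ^ [S [S [J num]] / [J num]]]]
  [M [S [J num]] ^ [M [S [J num]] ^ [M [S [S [J num]] / [J num]]]]]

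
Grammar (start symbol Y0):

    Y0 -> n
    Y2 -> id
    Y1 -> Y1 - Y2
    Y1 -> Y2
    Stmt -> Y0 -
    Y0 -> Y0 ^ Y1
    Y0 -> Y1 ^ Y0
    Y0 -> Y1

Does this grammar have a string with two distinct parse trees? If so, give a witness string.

Ambiguous

Witness: id ^ id

Derivation 1: Y0 ⇒ Y0 ^ Y1 ⇒ Y1 ^ Y1 ⇒ Y2 ^ Y1 ⇒ id ^ Y1 ⇒ id ^ Y2 ⇒ id ^ id
Derivation 2: Y0 ⇒ Y1 ^ Y0 ⇒ Y2 ^ Y0 ⇒ id ^ Y0 ⇒ id ^ Y1 ⇒ id ^ Y2 ⇒ id ^ id

Two distinct leftmost derivations for the same string.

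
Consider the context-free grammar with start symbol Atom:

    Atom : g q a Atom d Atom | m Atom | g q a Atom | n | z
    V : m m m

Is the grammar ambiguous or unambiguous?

Witness: g q a g q a n d n

Derivation 1: Atom ⇒ g q a Atom d Atom ⇒ g q a g q a Atom d Atom ⇒ g q a g q a n d Atom ⇒ g q a g q a n d n
Derivation 2: Atom ⇒ g q a Atom ⇒ g q a g q a Atom d Atom ⇒ g q a g q a n d Atom ⇒ g q a g q a n d n

Two distinct leftmost derivations for the same string.

Ambiguous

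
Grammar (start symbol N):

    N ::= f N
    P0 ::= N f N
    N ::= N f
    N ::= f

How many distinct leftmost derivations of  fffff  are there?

Parse trees for fffff (showing first 6 of 16):
  [N f [N f [N f [N f [N f]]]]]
  [N f [N f [N f [N [N f] f]]]]
  [N f [N f [N [N f [N f]] f]]]
  [N f [N f [N [N [N f] f] f]]]
  [N f [N [N f [N f [N f]]] f]]
  [N f [N [N f [N [N f] f]] f]]

16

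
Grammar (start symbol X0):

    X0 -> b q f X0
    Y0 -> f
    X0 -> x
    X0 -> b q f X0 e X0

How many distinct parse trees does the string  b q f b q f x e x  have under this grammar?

2

Parse trees for b q f b q f x e x:
  [X0 b q f [X0 b q f [X0 x] e [X0 x]]]
  [X0 b q f [X0 b q f [X0 x]] e [X0 x]]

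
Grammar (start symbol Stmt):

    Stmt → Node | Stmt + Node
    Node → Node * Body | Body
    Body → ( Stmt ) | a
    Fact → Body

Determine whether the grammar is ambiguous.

Unambiguous

(Fact is unreachable from Stmt, so its rules don't affect L(Stmt).) The grammar is stratified — Stmt handles '+' (left-recursive), Node handles '*', Body atoms. Each operator has a fixed associativity and precedence level, so every string has one parse.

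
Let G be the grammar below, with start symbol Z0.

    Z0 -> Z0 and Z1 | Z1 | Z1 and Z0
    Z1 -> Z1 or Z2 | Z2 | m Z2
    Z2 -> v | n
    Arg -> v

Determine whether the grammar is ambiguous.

Ambiguous

Witness: n and n

Derivation 1: Z0 ⇒ Z0 and Z1 ⇒ Z1 and Z1 ⇒ Z2 and Z1 ⇒ n and Z1 ⇒ n and Z2 ⇒ n and n
Derivation 2: Z0 ⇒ Z1 and Z0 ⇒ Z2 and Z0 ⇒ n and Z0 ⇒ n and Z1 ⇒ n and Z2 ⇒ n and n

Two distinct leftmost derivations for the same string.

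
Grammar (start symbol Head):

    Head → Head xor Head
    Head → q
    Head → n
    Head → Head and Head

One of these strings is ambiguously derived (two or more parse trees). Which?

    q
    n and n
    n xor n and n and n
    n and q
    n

n xor n and n and n

q: 1 tree
n and n: 1 tree
n xor n and n and n: 5 trees
n and q: 1 tree
n: 1 tree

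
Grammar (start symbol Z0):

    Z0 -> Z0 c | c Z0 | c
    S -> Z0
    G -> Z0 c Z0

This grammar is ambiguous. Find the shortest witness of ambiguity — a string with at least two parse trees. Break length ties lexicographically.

c c

length 1: no string has ≥2 trees
length 2: c c has 2 parse trees

Two derivations of c c:
  Z0 ⇒ Z0 c ⇒ c c
  Z0 ⇒ c Z0 ⇒ c c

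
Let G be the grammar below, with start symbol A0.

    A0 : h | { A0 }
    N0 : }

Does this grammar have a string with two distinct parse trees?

(N0 is unreachable from A0, so its rules don't affect L(A0).) L(A0) is { openⁿ atom closeⁿ : n ≥ 0 }. The bracket depth fixes n, and the derivation is forced at every step.

Unambiguous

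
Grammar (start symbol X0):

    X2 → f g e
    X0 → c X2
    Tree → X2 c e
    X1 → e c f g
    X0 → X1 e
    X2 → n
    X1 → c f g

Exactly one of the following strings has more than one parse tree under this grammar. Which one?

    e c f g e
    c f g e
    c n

e c f g e: 1 tree
c f g e: 2 trees
c n: 1 tree

c f g e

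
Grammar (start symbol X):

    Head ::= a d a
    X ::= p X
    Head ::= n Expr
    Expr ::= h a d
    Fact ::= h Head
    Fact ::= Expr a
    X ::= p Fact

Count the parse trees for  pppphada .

2

Parse trees for pppphada:
  [X p [X p [X p [X p [Fact h [Head a d a]]]]]]
  [X p [X p [X p [X p [Fact [Expr h a d] a]]]]]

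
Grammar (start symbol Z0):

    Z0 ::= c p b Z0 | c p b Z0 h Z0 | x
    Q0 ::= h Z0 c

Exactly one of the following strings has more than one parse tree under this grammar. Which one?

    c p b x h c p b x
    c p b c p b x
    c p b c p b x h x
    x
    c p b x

c p b c p b x h x

c p b x h c p b x: 1 tree
c p b c p b x: 1 tree
c p b c p b x h x: 2 trees
x: 1 tree
c p b x: 1 tree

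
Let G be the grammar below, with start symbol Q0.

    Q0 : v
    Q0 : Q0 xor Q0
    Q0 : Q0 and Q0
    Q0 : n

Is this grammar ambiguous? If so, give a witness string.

Ambiguous

Witness: n and n and n

Derivation 1: Q0 ⇒ Q0 and Q0 ⇒ Q0 and Q0 and Q0 ⇒ n and Q0 and Q0 ⇒ n and n and Q0 ⇒ n and n and n
Derivation 2: Q0 ⇒ Q0 and Q0 ⇒ n and Q0 ⇒ n and Q0 and Q0 ⇒ n and n and Q0 ⇒ n and n and n

Two distinct leftmost derivations for the same string.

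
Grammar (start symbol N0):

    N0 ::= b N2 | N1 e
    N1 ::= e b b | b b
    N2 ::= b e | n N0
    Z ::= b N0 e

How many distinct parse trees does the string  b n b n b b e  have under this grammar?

2

Parse trees for b n b n b b e:
  [N0 b [N2 n [N0 b [N2 n [N0 b [N2 b e]]]]]]
  [N0 b [N2 n [N0 b [N2 n [N0 [N1 b b] e]]]]]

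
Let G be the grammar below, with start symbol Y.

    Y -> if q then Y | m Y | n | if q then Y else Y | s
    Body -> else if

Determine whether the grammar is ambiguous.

Ambiguous

Witness: if q then if q then n else n

Derivation 1: Y ⇒ if q then Y ⇒ if q then if q then Y else Y ⇒ if q then if q then n else Y ⇒ if q then if q then n else n
Derivation 2: Y ⇒ if q then Y else Y ⇒ if q then if q then Y else Y ⇒ if q then if q then n else Y ⇒ if q then if q then n else n

Two distinct leftmost derivations for the same string.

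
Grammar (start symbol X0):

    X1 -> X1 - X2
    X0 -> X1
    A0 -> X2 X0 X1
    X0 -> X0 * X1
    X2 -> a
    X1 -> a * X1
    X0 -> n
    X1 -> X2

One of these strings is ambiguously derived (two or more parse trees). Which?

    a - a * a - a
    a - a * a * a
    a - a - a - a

a - a * a * a

a - a * a - a: 1 tree
a - a * a * a: 2 trees
a - a - a - a: 1 tree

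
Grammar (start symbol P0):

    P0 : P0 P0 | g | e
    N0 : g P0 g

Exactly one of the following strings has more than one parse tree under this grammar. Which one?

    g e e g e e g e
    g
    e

g e e g e e g e: 429 trees
g: 1 tree
e: 1 tree

g e e g e e g e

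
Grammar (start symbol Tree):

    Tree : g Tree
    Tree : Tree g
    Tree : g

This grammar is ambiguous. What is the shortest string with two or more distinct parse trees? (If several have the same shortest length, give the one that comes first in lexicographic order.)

length 1: no string has ≥2 trees
length 2: g g has 2 parse trees

Two derivations of g g:
  Tree ⇒ g Tree ⇒ g g
  Tree ⇒ Tree g ⇒ g g

g g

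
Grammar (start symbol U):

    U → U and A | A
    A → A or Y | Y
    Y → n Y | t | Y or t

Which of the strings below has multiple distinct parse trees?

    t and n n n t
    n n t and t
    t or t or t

t and n n n t: 1 tree
n n t and t: 1 tree
t or t or t: 4 trees

t or t or t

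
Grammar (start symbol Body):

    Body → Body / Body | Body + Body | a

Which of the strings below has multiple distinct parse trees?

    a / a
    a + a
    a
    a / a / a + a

a / a: 1 tree
a + a: 1 tree
a: 1 tree
a / a / a + a: 5 trees

a / a / a + a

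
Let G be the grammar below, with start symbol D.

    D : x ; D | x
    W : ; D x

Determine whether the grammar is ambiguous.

Only D is reachable from D; ignoring the rest: Right-recursive list with a separator: after each atom, whether the separator follows determines the rule. One parse per string.

Unambiguous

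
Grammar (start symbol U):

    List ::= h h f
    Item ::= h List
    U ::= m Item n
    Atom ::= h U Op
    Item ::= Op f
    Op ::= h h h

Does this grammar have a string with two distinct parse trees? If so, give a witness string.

Witness: m h h h f n

Derivation 1: U ⇒ m Item n ⇒ m h List n ⇒ m h h h f n
Derivation 2: U ⇒ m Item n ⇒ m Op f n ⇒ m h h h f n

Two distinct leftmost derivations for the same string.

Ambiguous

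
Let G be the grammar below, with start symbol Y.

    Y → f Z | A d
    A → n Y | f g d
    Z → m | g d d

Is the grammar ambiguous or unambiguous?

Ambiguous

Witness: f g d d

Derivation 1: Y ⇒ f Z ⇒ f g d d
Derivation 2: Y ⇒ A d ⇒ f g d d

Two distinct leftmost derivations for the same string.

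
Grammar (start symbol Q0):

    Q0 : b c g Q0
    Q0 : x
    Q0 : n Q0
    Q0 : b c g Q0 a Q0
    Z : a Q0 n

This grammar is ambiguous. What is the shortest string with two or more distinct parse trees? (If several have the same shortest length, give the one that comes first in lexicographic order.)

b c g b c g x a x

length 1: no string has ≥2 trees
length 2: no string has ≥2 trees
length 3: no string has ≥2 trees
length 4: no string has ≥2 trees
length 5: no string has ≥2 trees
length 6: no string has ≥2 trees
length 7: no string has ≥2 trees
length 8: no string has ≥2 trees
length 9: b c g b c g x a x has 2 parse trees

Two derivations of b c g b c g x a x:
  Q0 ⇒ b c g Q0 ⇒ b c g b c g Q0 a Q0 ⇒ b c g b c g x a Q0 ⇒ b c g b c g x a x
  Q0 ⇒ b c g Q0 a Q0 ⇒ b c g b c g Q0 a Q0 ⇒ b c g b c g x a Q0 ⇒ b c g b c g x a x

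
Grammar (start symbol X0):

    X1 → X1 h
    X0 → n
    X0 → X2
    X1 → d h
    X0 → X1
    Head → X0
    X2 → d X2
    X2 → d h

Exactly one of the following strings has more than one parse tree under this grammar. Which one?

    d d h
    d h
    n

d d h: 1 tree
d h: 2 trees
n: 1 tree

d h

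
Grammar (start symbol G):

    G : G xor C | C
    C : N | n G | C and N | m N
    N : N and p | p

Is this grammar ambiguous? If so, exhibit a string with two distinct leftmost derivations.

Witness: p and p

Derivation 1: G ⇒ C ⇒ N ⇒ N and p ⇒ p and p
Derivation 2: G ⇒ C ⇒ C and N ⇒ N and N ⇒ p and N ⇒ p and p

Two distinct leftmost derivations for the same string.

Ambiguous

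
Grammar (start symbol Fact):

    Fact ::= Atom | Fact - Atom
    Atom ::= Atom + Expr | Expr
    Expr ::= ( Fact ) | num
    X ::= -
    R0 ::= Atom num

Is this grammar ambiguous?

Unambiguous

Only Fact, Atom, Expr are reachable from Fact; ignoring the rest: Fact → Fact - Atom | Atom  ;  Atom → Atom + Expr | Expr  — a left-associative chain with Expr at the bottom. Each string factors uniquely by precedence.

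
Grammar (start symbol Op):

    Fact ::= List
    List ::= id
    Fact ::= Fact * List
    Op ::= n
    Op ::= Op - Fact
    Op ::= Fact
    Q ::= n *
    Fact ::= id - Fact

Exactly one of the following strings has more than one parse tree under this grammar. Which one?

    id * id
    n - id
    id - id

id - id

id * id: 1 tree
n - id: 1 tree
id - id: 2 trees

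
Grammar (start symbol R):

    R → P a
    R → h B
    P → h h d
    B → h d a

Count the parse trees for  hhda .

2

Parse trees for hhda:
  [R [P h h d] a]
  [R h [B h d a]]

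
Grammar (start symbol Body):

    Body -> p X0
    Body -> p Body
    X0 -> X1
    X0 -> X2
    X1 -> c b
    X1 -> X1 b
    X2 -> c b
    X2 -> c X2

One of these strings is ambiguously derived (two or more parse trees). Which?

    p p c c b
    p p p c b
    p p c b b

p p p c b

p p c c b: 1 tree
p p p c b: 2 trees
p p c b b: 1 tree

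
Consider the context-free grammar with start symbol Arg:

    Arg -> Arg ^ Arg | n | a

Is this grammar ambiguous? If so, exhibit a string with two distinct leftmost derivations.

Witness: a ^ a ^ a

Derivation 1: Arg ⇒ Arg ^ Arg ⇒ Arg ^ Arg ^ Arg ⇒ a ^ Arg ^ Arg ⇒ a ^ a ^ Arg ⇒ a ^ a ^ a
Derivation 2: Arg ⇒ Arg ^ Arg ⇒ a ^ Arg ⇒ a ^ Arg ^ Arg ⇒ a ^ a ^ Arg ⇒ a ^ a ^ a

Two distinct leftmost derivations for the same string.

Ambiguous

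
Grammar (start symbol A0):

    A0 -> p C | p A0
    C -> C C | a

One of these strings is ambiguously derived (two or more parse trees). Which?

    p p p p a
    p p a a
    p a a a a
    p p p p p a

p a a a a

p p p p a: 1 tree
p p a a: 1 tree
p a a a a: 5 trees
p p p p p a: 1 tree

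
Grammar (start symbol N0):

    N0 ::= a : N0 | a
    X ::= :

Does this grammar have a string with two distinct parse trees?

Unambiguous

(X is unreachable from N0, so its rules don't affect L(N0).) Right-recursive list with a separator: after each atom, whether the separator follows determines the rule. One parse per string.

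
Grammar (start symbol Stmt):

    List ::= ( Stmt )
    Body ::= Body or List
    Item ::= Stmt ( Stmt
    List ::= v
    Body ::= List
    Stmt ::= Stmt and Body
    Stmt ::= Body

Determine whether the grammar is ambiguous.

Unambiguous

(Item is unreachable from Stmt, so its rules don't affect L(Stmt).) The grammar is stratified — Stmt handles 'and' (left-recursive), Body handles 'or', List atoms. Each operator has a fixed associativity and precedence level, so every string has one parse.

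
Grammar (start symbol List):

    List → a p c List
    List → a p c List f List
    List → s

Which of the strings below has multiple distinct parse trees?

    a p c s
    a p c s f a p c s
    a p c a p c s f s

a p c s: 1 tree
a p c s f a p c s: 1 tree
a p c a p c s f s: 2 trees

a p c a p c s f s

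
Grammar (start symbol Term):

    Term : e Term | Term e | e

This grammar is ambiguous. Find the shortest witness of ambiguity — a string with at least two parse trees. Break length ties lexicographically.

length 1: no string has ≥2 trees
length 2: e e has 2 parse trees

Two derivations of e e:
  Term ⇒ e Term ⇒ e e
  Term ⇒ Term e ⇒ e e

e e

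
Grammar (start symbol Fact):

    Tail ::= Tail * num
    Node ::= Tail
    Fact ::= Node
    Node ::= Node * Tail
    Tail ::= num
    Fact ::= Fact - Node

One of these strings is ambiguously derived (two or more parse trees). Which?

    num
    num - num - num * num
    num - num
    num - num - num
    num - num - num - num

num: 1 tree
num - num - num * num: 2 trees
num - num: 1 tree
num - num - num: 1 tree
num - num - num - num: 1 tree

num - num - num * num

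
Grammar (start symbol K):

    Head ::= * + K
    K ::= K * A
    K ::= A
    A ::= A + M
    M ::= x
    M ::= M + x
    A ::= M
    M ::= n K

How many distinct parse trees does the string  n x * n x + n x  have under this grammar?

Parse trees for n x * n x + n x:
  [K [K [A [M n [K [A [M x]]]]]] * [A [A [M n [K [A [M x]]]]] + [M n [K [A [M x]]]]]]
  [K [K [A [M n [K [A [M x]]]]]] * [A [M n [K [A [A [M x]] + [M n [K [A [M x]]]]]]]]]
  [K [A [A [M n [K [K [A [M x]]] * [A [M n [K [A [M x]]]]]]]] + [M n [K [A [M x]]]]]]
  [K [A [M n [K [K [A [M x]]] * [A [A [M n [K [A [M x]]]]] + [M n [K [A [M x]]]]]]]]]
  [K [A [M n [K [K [A [M x]]] * [A [M n [K [A [A [M x]] + [M n [K [A [M x]]]]]]]]]]]]

5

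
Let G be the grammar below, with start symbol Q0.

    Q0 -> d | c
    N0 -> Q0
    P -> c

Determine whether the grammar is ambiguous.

Unambiguous

Only Q0 is reachable from Q0; ignoring the rest: The reachable rules are right-linear with at most one rule per (nonterminal, next-terminal) pair. Each input token forces the next rule, so parsing is deterministic.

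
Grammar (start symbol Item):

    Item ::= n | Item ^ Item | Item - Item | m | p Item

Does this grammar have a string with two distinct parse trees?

Witness: p m - m

Derivation 1: Item ⇒ Item - Item ⇒ p Item - Item ⇒ p m - Item ⇒ p m - m
Derivation 2: Item ⇒ p Item ⇒ p Item - Item ⇒ p m - Item ⇒ p m - m

Two distinct leftmost derivations for the same string.

Ambiguous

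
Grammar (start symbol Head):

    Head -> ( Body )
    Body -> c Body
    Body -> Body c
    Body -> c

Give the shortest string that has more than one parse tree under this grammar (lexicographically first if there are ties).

length 3: no string has ≥2 trees
length 4: ( c c ) has 2 parse trees

Two derivations of ( c c ):
  Head ⇒ ( Body ) ⇒ ( c Body ) ⇒ ( c c )
  Head ⇒ ( Body ) ⇒ ( Body c ) ⇒ ( c c )

( c c )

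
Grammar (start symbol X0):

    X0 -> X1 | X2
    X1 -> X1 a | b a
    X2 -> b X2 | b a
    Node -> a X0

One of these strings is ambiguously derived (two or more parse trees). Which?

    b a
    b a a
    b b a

b a

b a: 2 trees
b a a: 1 tree
b b a: 1 tree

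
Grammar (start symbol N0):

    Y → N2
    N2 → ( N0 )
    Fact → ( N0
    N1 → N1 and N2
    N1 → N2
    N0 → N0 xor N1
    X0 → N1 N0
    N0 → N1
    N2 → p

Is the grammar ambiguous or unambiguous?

Only N0, N1, N2 are reachable from N0; ignoring the rest: The grammar is stratified — N0 handles 'xor' (left-recursive), N1 handles 'and', N2 atoms. Each operator has a fixed associativity and precedence level, so every string has one parse.

Unambiguous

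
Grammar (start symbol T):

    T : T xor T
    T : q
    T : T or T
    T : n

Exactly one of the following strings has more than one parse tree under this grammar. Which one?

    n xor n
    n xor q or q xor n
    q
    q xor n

n xor q or q xor n

n xor n: 1 tree
n xor q or q xor n: 5 trees
q: 1 tree
q xor n: 1 tree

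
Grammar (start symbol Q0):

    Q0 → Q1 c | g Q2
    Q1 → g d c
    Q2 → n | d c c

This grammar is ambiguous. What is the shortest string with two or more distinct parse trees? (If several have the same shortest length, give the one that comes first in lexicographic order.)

length 2: no string has ≥2 trees
length 4: g d c c has 2 parse trees

Two derivations of g d c c:
  Q0 ⇒ Q1 c ⇒ g d c c
  Q0 ⇒ g Q2 ⇒ g d c c

g d c c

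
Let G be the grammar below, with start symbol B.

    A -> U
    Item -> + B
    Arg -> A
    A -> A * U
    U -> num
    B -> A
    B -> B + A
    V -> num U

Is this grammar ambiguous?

Unambiguous

Only B, A, U are reachable from B; ignoring the rest: The grammar is stratified — B handles '+' (left-recursive), A handles '*', U atoms. Each operator has a fixed associativity and precedence level, so every string has one parse.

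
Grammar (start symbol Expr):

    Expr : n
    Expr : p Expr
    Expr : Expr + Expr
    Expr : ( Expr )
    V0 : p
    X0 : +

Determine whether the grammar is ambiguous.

Witness: p n + n

Derivation 1: Expr ⇒ p Expr ⇒ p Expr + Expr ⇒ p n + Expr ⇒ p n + n
Derivation 2: Expr ⇒ Expr + Expr ⇒ p Expr + Expr ⇒ p n + Expr ⇒ p n + n

Two distinct leftmost derivations for the same string.

Ambiguous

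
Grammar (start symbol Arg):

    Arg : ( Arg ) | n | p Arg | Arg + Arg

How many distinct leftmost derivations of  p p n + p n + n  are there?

Parse trees for p p n + p n + n (showing first 6 of 12):
  [Arg p [Arg p [Arg [Arg n] + [Arg p [Arg [Arg n] + [Arg n]]]]]]
  [Arg p [Arg p [Arg [Arg n] + [Arg [Arg p [Arg n]] + [Arg n]]]]]
  [Arg p [Arg p [Arg [Arg [Arg n] + [Arg p [Arg n]]] + [Arg n]]]]
  [Arg p [Arg [Arg p [Arg n]] + [Arg p [Arg [Arg n] + [Arg n]]]]]
  [Arg p [Arg [Arg p [Arg n]] + [Arg [Arg p [Arg n]] + [Arg n]]]]
  [Arg p [Arg [Arg p [Arg [Arg n] + [Arg p [Arg n]]]] + [Arg n]]]

12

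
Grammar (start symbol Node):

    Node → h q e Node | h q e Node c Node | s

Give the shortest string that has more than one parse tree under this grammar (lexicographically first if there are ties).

length 1: no string has ≥2 trees
length 4: no string has ≥2 trees
length 6: no string has ≥2 trees
length 7: no string has ≥2 trees
length 9: h q e h q e s c s has 2 parse trees

Two derivations of h q e h q e s c s:
  Node ⇒ h q e Node ⇒ h q e h q e Node c Node ⇒ h q e h q e s c Node ⇒ h q e h q e s c s
  Node ⇒ h q e Node c Node ⇒ h q e h q e Node c Node ⇒ h q e h q e s c Node ⇒ h q e h q e s c s

h q e h q e s c s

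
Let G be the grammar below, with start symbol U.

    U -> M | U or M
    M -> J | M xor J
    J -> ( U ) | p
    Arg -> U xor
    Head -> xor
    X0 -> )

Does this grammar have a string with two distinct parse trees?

Unambiguous

(Arg, Head, X0 are unreachable from U, so their rules don't affect L(U).) This is a standard precedence ladder (U over M over J), with each level left-recursive on its own operator ('or' at U, 'xor' at M). That structure is LR(1), hence unambiguous.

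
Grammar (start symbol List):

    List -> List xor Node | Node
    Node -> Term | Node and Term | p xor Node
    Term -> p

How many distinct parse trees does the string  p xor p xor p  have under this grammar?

4

Parse trees for p xor p xor p:
  [List [List [Node [Term p]]] xor [Node p xor [Node [Term p]]]]
  [List [List [List [Node [Term p]]] xor [Node [Term p]]] xor [Node [Term p]]]
  [List [List [Node p xor [Node [Term p]]]] xor [Node [Term p]]]
  [List [Node p xor [Node p xor [Node [Term p]]]]]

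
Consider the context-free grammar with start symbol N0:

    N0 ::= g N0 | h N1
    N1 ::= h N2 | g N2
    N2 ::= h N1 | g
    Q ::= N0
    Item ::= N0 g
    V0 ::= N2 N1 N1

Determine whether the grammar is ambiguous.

Unambiguous

Only N0, N1, N2 are reachable from N0; ignoring the rest: Each reachable nonterminal has at most one production per leading terminal, and all productions are right-linear; the derivation is determined token-by-token.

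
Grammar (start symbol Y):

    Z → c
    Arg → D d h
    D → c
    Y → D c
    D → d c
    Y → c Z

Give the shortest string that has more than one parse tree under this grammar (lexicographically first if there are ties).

length 2: c c has 2 parse trees

Two derivations of c c:
  Y ⇒ D c ⇒ c c
  Y ⇒ c Z ⇒ c c

c c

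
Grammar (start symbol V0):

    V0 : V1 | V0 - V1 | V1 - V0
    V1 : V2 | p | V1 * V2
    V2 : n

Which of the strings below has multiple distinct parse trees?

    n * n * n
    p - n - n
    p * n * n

n * n * n: 1 tree
p - n - n: 4 trees
p * n * n: 1 tree

p - n - n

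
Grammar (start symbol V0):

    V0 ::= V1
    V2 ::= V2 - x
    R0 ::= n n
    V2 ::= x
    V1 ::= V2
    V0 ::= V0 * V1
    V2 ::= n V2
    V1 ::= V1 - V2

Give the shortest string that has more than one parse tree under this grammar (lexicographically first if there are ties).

x - x

length 1: no string has ≥2 trees
length 2: no string has ≥2 trees
length 3: x - x has 2 parse trees

Two derivations of x - x:
  V0 ⇒ V1 ⇒ V2 ⇒ V2 - x ⇒ x - x
  V0 ⇒ V1 ⇒ V1 - V2 ⇒ V2 - V2 ⇒ x - V2 ⇒ x - x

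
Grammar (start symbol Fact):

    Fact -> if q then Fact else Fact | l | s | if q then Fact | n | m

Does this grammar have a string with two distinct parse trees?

Ambiguous

Witness: if q then if q then l else l

Derivation 1: Fact ⇒ if q then Fact else Fact ⇒ if q then if q then Fact else Fact ⇒ if q then if q then l else Fact ⇒ if q then if q then l else l
Derivation 2: Fact ⇒ if q then Fact ⇒ if q then if q then Fact else Fact ⇒ if q then if q then l else Fact ⇒ if q then if q then l else l

Two distinct leftmost derivations for the same string.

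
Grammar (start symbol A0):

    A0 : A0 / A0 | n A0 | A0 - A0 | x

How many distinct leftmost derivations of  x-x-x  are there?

2

Parse trees for x-x-x:
  [A0 [A0 x] - [A0 [A0 x] - [A0 x]]]
  [A0 [A0 [A0 x] - [A0 x]] - [A0 x]]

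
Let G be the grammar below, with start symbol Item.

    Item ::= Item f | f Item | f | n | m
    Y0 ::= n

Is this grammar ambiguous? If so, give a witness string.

Ambiguous

Witness: f f

Derivation 1: Item ⇒ Item f ⇒ f f
Derivation 2: Item ⇒ f Item ⇒ f f

Two distinct leftmost derivations for the same string.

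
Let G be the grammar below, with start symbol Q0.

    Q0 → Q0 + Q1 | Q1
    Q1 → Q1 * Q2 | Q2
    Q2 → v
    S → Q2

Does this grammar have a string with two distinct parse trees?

Unambiguous

(S is unreachable from Q0, so its rules don't affect L(Q0).) This is a standard precedence ladder (Q0 over Q1 over Q2), with each level left-recursive on its own operator ('+' at Q0, '*' at Q1). That structure is LR(1), hence unambiguous.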